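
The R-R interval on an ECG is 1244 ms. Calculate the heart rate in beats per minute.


HR = 60 / RR_interval(s)
RR = 1244 ms = 1.244 s
HR = 60 / 1.244 = 48.23 bpm


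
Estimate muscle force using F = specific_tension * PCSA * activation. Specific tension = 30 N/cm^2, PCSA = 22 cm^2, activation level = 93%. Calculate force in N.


F = sigma * PCSA * activation
F = 30 * 22 * 0.93
F = 613.8 N


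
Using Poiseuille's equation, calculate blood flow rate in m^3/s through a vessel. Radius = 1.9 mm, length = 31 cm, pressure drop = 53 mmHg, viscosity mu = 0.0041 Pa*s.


Q = pi*r^4*dP / (8*mu*L)
r = 0.0019 m, L = 0.31 m
dP = 53 mmHg = 7066.066 Pa
Q = 2.8452e-05 m^3/s


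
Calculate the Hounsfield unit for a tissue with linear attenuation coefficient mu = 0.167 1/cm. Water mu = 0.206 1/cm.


HU = ((mu_tissue - mu_water) / mu_water) * 1000
HU = ((0.167 - 0.206) / 0.206) * 1000
HU = -189.3


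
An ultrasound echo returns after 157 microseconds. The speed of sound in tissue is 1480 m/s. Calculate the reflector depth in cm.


depth = c * t / 2
t = 157 us = 1.5700e-04 s
depth = 1480 * 1.5700e-04 / 2
depth = 0.11618 m = 11.618 cm


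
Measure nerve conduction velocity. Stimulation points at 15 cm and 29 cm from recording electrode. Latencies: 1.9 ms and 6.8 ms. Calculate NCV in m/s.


Distance = (29 - 15) / 100 = 0.14 m
dt = (6.8 - 1.9) / 1000 = 0.0049 s
NCV = dist / dt = 28.57 m/s


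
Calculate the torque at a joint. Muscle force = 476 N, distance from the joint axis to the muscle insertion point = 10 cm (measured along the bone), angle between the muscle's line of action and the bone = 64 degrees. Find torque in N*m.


Torque = F * d * sin(theta)   (moment arm = d*sin(theta))
d = 10 cm = 0.1 m
Torque = 476 * 0.1 * sin(64)
Torque = 42.78 N*m


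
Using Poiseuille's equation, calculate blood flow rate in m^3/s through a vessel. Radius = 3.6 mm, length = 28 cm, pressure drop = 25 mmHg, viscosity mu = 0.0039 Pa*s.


Q = pi*r^4*dP / (8*mu*L)
r = 0.0036 m, L = 0.28 m
dP = 25 mmHg = 3333.05 Pa
Q = 2.0132e-04 m^3/s


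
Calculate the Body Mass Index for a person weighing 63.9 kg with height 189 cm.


BMI = weight / height^2
height = 189 cm = 1.89 m
BMI = 63.9 / 1.89^2
BMI = 17.89 kg/m^2


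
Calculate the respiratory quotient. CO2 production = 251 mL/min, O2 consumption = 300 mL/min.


RQ = VCO2 / VO2
RQ = 251 / 300
RQ = 0.8367


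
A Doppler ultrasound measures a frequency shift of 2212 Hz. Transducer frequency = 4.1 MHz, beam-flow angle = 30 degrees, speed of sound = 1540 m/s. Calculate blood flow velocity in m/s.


v = fd * c / (2 * f0 * cos(theta))
v = 2212 * 1540 / (2 * 4.1000e+06 * cos(30))
v = 0.4797 m/s


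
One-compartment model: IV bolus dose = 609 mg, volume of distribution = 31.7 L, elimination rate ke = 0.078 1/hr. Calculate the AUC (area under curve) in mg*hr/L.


C0 = Dose/Vd = 609/31.7 = 19.2114 mg/L
AUC = C0/ke = 19.2114/0.078
AUC = 246.3 mg*hr/L


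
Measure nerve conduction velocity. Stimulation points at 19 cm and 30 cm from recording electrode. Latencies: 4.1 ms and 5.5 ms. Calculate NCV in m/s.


Distance = (30 - 19) / 100 = 0.11 m
dt = (5.5 - 4.1) / 1000 = 0.0014 s
NCV = dist / dt = 78.57 m/s


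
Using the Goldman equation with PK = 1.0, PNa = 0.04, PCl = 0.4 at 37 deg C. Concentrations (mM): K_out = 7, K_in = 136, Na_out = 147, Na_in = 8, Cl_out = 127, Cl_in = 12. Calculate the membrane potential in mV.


Vm = (RT/F)*ln((PK*Ko + PNa*Nao + PCl*Cli)/(PK*Ki + PNa*Nai + PCl*Clo))
Numer = 17.68, Denom = 187.12
Vm = -63.05 mV


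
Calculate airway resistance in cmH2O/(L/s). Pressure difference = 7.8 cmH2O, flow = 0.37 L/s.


R = dP / flow
R = 7.8 / 0.37
R = 21.08 cmH2O/(L/s)


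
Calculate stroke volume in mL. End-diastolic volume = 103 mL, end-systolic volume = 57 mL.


SV = EDV - ESV
SV = 103 - 57
SV = 46 mL


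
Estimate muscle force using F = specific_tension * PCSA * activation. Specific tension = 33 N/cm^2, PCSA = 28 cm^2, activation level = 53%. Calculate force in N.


F = sigma * PCSA * activation
F = 33 * 28 * 0.53
F = 489.7 N


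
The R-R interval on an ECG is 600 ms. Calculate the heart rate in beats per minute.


HR = 60 / RR_interval(s)
RR = 600 ms = 0.6 s
HR = 60 / 0.6 = 100 bpm


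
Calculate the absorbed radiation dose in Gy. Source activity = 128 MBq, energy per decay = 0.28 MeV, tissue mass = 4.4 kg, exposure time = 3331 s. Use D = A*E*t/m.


A = 128 MBq = 1.2800e+08 Bq
E = 0.28 MeV = 4.4856e-14 J
D = A*E*t/m = 1.2800e+08*4.4856e-14*3331/4.4
D = 0.004347 Gy


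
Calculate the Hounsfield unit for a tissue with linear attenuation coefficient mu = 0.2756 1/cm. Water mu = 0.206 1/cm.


HU = ((mu_tissue - mu_water) / mu_water) * 1000
HU = ((0.2756 - 0.206) / 0.206) * 1000
HU = 337.9


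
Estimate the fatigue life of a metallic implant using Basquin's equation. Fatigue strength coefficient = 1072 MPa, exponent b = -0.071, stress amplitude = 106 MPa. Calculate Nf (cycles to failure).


sigma_a = sigma_f' * (2Nf)^b
2Nf = (sigma_a/sigma_f')^(1/b)
2Nf = (106/1072)^(1/-0.071)
2Nf = 1.4235249e+14
Nf = 7.1176e+13


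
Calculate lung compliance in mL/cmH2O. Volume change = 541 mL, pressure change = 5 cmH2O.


C = dV / dP
C = 541 / 5
C = 108.2 mL/cmH2O


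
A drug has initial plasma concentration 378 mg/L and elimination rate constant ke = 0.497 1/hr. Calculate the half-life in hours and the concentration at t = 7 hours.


t_half = ln(2) / ke = 0.693147 / 0.497 = 1.395 hr
C(t) = C0 * exp(-ke*t) = 378 * exp(-0.497*7)
C(7) = 11.66 mg/L


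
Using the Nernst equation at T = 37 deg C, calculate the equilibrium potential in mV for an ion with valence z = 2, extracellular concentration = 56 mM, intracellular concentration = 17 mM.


E = (RT/(zF)) * ln(C_out/C_in)
T = 37 + 273.15 = 310.15 K
E = (8.314 * 310.15 / (2 * 96485)) * ln(56/17)
E = 15.93 mV


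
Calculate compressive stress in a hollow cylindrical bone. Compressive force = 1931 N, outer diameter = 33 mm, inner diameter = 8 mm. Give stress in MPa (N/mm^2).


A = pi*(r_o^2 - r_i^2)
r_o = 16.5 mm, r_i = 4 mm
A = 805.033 mm^2
sigma = F/A = 1931 / 805.033
sigma = 2.399 MPa


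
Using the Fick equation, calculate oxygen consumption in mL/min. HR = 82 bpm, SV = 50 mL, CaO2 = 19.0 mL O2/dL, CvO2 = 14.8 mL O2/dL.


CO = HR*SV = 82*50/1000 = 4.1 L/min
a-v O2 diff = 19.0 - 14.8 = 4.2 mL/dL
VO2 = CO * (CaO2-CvO2) * 10 dL/L
VO2 = 4.1 * 4.2 * 10
VO2 = 172.2 mL/min


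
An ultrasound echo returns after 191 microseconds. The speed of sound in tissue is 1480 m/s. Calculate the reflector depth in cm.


depth = c * t / 2
t = 191 us = 1.9100e-04 s
depth = 1480 * 1.9100e-04 / 2
depth = 0.14134 m = 14.134 cm


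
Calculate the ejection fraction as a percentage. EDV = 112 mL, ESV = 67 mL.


SV = EDV - ESV = 112 - 67 = 45 mL
EF = SV/EDV * 100 = 45/112 * 100
EF = 40.18%


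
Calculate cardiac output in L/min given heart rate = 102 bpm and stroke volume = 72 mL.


CO = HR * SV
CO = 102 * 72 / 1000
CO = 7.344 L/min


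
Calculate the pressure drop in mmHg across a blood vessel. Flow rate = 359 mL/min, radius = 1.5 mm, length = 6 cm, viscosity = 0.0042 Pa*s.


dP = 8*mu*L*Q / (pi*r^4)
Q = 359 mL/min = 5.98333e-06 m^3/s
dP = 758.435 Pa = 758.435 / 133.322 mmHg = 5.689 mmHg


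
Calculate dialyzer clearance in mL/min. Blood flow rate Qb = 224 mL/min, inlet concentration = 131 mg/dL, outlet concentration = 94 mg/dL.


K = Qb * (Cb_in - Cb_out) / Cb_in
K = 224 * (131 - 94) / 131
K = 63.27 mL/min


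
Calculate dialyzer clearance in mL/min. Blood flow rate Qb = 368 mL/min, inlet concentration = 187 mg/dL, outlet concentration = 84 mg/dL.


K = Qb * (Cb_in - Cb_out) / Cb_in
K = 368 * (187 - 84) / 187
K = 202.7 mL/min


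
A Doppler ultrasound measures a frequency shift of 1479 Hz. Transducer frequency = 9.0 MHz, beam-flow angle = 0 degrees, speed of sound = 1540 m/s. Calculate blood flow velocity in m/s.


v = fd * c / (2 * f0 * cos(theta))
v = 1479 * 1540 / (2 * 9.0000e+06 * cos(0))
v = 0.1265 m/s


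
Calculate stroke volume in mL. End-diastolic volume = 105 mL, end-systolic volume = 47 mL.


SV = EDV - ESV
SV = 105 - 47
SV = 58 mL


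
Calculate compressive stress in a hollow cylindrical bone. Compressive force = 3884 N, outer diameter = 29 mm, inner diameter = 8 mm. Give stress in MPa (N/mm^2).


A = pi*(r_o^2 - r_i^2)
r_o = 14.5 mm, r_i = 4 mm
A = 610.254 mm^2
sigma = F/A = 3884 / 610.254
sigma = 6.365 MPa


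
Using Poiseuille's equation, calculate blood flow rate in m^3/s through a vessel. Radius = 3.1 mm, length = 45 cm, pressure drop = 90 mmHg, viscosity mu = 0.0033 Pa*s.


Q = pi*r^4*dP / (8*mu*L)
r = 0.0031 m, L = 0.45 m
dP = 90 mmHg = 11998.98 Pa
Q = 2.9304e-04 m^3/s


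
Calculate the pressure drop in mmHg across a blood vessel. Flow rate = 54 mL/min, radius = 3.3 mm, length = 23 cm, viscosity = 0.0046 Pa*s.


dP = 8*mu*L*Q / (pi*r^4)
Q = 54 mL/min = 9e-07 m^3/s
dP = 20.4462 Pa = 20.4462 / 133.322 mmHg = 0.1534 mmHg


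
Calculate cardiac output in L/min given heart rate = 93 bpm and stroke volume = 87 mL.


CO = HR * SV
CO = 93 * 87 / 1000
CO = 8.091 L/min


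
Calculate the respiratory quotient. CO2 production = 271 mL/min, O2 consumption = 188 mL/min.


RQ = VCO2 / VO2
RQ = 271 / 188
RQ = 1.441


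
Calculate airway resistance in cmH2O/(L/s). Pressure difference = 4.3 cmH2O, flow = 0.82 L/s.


R = dP / flow
R = 4.3 / 0.82
R = 5.244 cmH2O/(L/s)


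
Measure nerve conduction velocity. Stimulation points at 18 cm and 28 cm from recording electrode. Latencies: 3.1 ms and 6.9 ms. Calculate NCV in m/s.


Distance = (28 - 18) / 100 = 0.1 m
dt = (6.9 - 3.1) / 1000 = 0.0038 s
NCV = dist / dt = 26.32 m/s


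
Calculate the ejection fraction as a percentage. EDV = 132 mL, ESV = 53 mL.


SV = EDV - ESV = 132 - 53 = 79 mL
EF = SV/EDV * 100 = 79/132 * 100
EF = 59.85%


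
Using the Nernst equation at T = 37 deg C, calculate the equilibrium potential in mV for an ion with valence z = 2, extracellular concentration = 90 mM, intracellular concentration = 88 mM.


E = (RT/(zF)) * ln(C_out/C_in)
T = 37 + 273.15 = 310.15 K
E = (8.314 * 310.15 / (2 * 96485)) * ln(90/88)
E = 0.3003 mV


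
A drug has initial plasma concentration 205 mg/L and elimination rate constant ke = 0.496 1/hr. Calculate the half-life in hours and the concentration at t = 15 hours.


t_half = ln(2) / ke = 0.693147 / 0.496 = 1.397 hr
C(t) = C0 * exp(-ke*t) = 205 * exp(-0.496*15)
C(15) = 0.1204 mg/L


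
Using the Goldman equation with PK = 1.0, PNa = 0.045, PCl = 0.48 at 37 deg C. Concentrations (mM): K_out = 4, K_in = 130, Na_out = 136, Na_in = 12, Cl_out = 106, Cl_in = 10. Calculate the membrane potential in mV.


Vm = (RT/F)*ln((PK*Ko + PNa*Nao + PCl*Cli)/(PK*Ki + PNa*Nai + PCl*Clo))
Numer = 14.92, Denom = 181.42
Vm = -66.76 mV


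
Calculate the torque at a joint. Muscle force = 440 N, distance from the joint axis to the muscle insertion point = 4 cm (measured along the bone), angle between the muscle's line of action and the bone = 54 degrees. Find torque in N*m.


Torque = F * d * sin(theta)   (moment arm = d*sin(theta))
d = 4 cm = 0.04 m
Torque = 440 * 0.04 * sin(54)
Torque = 14.24 N*m


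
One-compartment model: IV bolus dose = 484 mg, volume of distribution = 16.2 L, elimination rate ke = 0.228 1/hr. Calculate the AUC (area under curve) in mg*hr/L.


C0 = Dose/Vd = 484/16.2 = 29.8765 mg/L
AUC = C0/ke = 29.8765/0.228
AUC = 131 mg*hr/L


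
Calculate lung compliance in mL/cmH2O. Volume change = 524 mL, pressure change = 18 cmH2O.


C = dV / dP
C = 524 / 18
C = 29.11 mL/cmH2O


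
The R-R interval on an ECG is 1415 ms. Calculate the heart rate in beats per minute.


HR = 60 / RR_interval(s)
RR = 1415 ms = 1.415 s
HR = 60 / 1.415 = 42.4 bpm


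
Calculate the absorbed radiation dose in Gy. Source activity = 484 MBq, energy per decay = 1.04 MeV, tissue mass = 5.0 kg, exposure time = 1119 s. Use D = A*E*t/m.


A = 484 MBq = 4.8400e+08 Bq
E = 1.04 MeV = 1.66608e-13 J
D = A*E*t/m = 4.8400e+08*1.66608e-13*1119/5.0
D = 0.01805 Gy


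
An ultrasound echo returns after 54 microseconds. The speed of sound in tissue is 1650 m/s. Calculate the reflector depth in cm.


depth = c * t / 2
t = 54 us = 5.4000e-05 s
depth = 1650 * 5.4000e-05 / 2
depth = 0.04455 m = 4.455 cm


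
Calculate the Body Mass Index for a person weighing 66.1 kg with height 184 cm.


BMI = weight / height^2
height = 184 cm = 1.84 m
BMI = 66.1 / 1.84^2
BMI = 19.52 kg/m^2


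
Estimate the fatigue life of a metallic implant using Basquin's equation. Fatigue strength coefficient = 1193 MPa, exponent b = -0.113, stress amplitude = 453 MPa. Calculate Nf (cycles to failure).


sigma_a = sigma_f' * (2Nf)^b
2Nf = (sigma_a/sigma_f')^(1/b)
2Nf = (453/1193)^(1/-0.113)
2Nf = 5267.5996
Nf = 2634


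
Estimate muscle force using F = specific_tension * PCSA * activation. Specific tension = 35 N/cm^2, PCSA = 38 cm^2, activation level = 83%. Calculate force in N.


F = sigma * PCSA * activation
F = 35 * 38 * 0.83
F = 1104 N


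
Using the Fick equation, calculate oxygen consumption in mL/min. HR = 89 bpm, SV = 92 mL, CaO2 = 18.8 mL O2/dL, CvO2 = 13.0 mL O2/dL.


CO = HR*SV = 89*92/1000 = 8.188 L/min
a-v O2 diff = 18.8 - 13.0 = 5.8 mL/dL
VO2 = CO * (CaO2-CvO2) * 10 dL/L
VO2 = 8.188 * 5.8 * 10
VO2 = 474.9 mL/min


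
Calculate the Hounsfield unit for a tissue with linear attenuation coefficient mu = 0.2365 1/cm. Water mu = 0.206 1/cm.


HU = ((mu_tissue - mu_water) / mu_water) * 1000
HU = ((0.2365 - 0.206) / 0.206) * 1000
HU = 148.1


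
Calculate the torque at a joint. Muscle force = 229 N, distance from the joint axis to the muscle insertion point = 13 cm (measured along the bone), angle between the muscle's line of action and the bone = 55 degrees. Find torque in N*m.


Torque = F * d * sin(theta)   (moment arm = d*sin(theta))
d = 13 cm = 0.13 m
Torque = 229 * 0.13 * sin(55)
Torque = 24.39 N*m


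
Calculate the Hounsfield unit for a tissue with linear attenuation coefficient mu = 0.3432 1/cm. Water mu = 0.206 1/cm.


HU = ((mu_tissue - mu_water) / mu_water) * 1000
HU = ((0.3432 - 0.206) / 0.206) * 1000
HU = 666


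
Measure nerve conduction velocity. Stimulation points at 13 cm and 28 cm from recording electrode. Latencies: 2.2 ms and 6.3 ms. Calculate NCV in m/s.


Distance = (28 - 13) / 100 = 0.15 m
dt = (6.3 - 2.2) / 1000 = 0.0041 s
NCV = dist / dt = 36.59 m/s


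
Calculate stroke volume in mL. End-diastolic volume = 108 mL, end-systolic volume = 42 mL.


SV = EDV - ESV
SV = 108 - 42
SV = 66 mL


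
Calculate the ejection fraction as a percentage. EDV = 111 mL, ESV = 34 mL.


SV = EDV - ESV = 111 - 34 = 77 mL
EF = SV/EDV * 100 = 77/111 * 100
EF = 69.37%


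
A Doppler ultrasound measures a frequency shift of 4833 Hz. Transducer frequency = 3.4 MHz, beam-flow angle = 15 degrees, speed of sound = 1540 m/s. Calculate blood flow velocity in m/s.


v = fd * c / (2 * f0 * cos(theta))
v = 4833 * 1540 / (2 * 3.4000e+06 * cos(15))
v = 1.133 m/s


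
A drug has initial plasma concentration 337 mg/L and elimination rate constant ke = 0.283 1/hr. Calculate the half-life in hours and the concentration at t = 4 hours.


t_half = ln(2) / ke = 0.693147 / 0.283 = 2.449 hr
C(t) = C0 * exp(-ke*t) = 337 * exp(-0.283*4)
C(4) = 108.6 mg/L


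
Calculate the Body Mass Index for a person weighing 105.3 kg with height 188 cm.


BMI = weight / height^2
height = 188 cm = 1.88 m
BMI = 105.3 / 1.88^2
BMI = 29.79 kg/m^2


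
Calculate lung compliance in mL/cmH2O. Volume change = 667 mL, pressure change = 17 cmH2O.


C = dV / dP
C = 667 / 17
C = 39.24 mL/cmH2O


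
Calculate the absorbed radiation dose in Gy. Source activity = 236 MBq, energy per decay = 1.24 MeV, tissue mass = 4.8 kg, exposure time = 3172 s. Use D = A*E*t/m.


A = 236 MBq = 2.3600e+08 Bq
E = 1.24 MeV = 1.98648e-13 J
D = A*E*t/m = 2.3600e+08*1.98648e-13*3172/4.8
D = 0.03098 Gy


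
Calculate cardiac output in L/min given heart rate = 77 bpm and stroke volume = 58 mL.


CO = HR * SV
CO = 77 * 58 / 1000
CO = 4.466 L/min


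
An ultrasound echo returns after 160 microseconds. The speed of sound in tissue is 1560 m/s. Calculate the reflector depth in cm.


depth = c * t / 2
t = 160 us = 1.6000e-04 s
depth = 1560 * 1.6000e-04 / 2
depth = 0.1248 m = 12.48 cm


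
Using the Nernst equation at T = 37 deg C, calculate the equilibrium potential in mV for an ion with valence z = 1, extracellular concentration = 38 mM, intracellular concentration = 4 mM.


E = (RT/(zF)) * ln(C_out/C_in)
T = 37 + 273.15 = 310.15 K
E = (8.314 * 310.15 / (1 * 96485)) * ln(38/4)
E = 60.17 mV


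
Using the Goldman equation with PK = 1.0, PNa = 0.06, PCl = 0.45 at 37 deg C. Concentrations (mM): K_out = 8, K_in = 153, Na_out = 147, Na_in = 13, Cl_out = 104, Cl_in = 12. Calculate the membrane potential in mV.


Vm = (RT/F)*ln((PK*Ko + PNa*Nao + PCl*Cli)/(PK*Ki + PNa*Nai + PCl*Clo))
Numer = 22.22, Denom = 200.58
Vm = -58.8 mV


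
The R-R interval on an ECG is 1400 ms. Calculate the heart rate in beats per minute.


HR = 60 / RR_interval(s)
RR = 1400 ms = 1.4 s
HR = 60 / 1.4 = 42.86 bpm


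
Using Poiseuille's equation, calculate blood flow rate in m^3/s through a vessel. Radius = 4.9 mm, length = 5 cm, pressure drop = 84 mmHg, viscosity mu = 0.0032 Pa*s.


Q = pi*r^4*dP / (8*mu*L)
r = 0.0049 m, L = 0.05 m
dP = 84 mmHg = 11199.048 Pa
Q = 0.01585 m^3/s


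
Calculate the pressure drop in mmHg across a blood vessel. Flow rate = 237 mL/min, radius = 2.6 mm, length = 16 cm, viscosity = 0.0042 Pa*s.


dP = 8*mu*L*Q / (pi*r^4)
Q = 237 mL/min = 3.95e-06 m^3/s
dP = 147.915 Pa = 147.915 / 133.322 mmHg = 1.109 mmHg


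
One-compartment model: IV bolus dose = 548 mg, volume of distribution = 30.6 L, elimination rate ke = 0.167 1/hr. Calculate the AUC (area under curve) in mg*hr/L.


C0 = Dose/Vd = 548/30.6 = 17.9085 mg/L
AUC = C0/ke = 17.9085/0.167
AUC = 107.2 mg*hr/L


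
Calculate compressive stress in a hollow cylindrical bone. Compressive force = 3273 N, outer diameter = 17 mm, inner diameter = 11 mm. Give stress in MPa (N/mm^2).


A = pi*(r_o^2 - r_i^2)
r_o = 8.5 mm, r_i = 5.5 mm
A = 131.947 mm^2
sigma = F/A = 3273 / 131.947
sigma = 24.81 MPa


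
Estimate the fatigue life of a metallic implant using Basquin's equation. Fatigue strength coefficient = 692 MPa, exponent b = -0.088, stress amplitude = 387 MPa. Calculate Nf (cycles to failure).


sigma_a = sigma_f' * (2Nf)^b
2Nf = (sigma_a/sigma_f')^(1/b)
2Nf = (387/692)^(1/-0.088)
2Nf = 738.11915
Nf = 369.1


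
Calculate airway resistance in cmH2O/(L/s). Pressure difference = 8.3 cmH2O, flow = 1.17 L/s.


R = dP / flow
R = 8.3 / 1.17
R = 7.094 cmH2O/(L/s)


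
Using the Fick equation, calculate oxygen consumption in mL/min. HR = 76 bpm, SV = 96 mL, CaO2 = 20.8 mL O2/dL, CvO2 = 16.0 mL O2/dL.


CO = HR*SV = 76*96/1000 = 7.296 L/min
a-v O2 diff = 20.8 - 16.0 = 4.8 mL/dL
VO2 = CO * (CaO2-CvO2) * 10 dL/L
VO2 = 7.296 * 4.8 * 10
VO2 = 350.2 mL/min


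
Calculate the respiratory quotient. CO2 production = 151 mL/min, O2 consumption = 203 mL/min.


RQ = VCO2 / VO2
RQ = 151 / 203
RQ = 0.7438


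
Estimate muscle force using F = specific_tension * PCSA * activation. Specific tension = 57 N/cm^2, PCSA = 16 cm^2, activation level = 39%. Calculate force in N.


F = sigma * PCSA * activation
F = 57 * 16 * 0.39
F = 355.7 N


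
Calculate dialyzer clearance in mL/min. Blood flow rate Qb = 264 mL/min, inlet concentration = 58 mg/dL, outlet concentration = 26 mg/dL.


K = Qb * (Cb_in - Cb_out) / Cb_in
K = 264 * (58 - 26) / 58
K = 145.7 mL/min


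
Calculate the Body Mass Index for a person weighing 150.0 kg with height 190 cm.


BMI = weight / height^2
height = 190 cm = 1.9 m
BMI = 150.0 / 1.9^2
BMI = 41.55 kg/m^2


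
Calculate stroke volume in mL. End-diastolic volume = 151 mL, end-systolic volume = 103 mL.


SV = EDV - ESV
SV = 151 - 103
SV = 48 mL


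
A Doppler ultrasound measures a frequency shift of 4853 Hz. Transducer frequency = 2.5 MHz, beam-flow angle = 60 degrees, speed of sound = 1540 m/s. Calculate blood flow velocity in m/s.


v = fd * c / (2 * f0 * cos(theta))
v = 4853 * 1540 / (2 * 2.5000e+06 * cos(60))
v = 2.989 m/s


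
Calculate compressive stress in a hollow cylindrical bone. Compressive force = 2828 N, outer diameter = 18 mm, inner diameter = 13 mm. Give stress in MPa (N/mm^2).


A = pi*(r_o^2 - r_i^2)
r_o = 9 mm, r_i = 6.5 mm
A = 121.737 mm^2
sigma = F/A = 2828 / 121.737
sigma = 23.23 MPa


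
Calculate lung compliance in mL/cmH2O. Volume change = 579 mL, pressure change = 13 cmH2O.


C = dV / dP
C = 579 / 13
C = 44.54 mL/cmH2O


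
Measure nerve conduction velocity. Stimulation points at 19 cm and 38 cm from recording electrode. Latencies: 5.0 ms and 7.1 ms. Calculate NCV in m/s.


Distance = (38 - 19) / 100 = 0.19 m
dt = (7.1 - 5.0) / 1000 = 0.0021 s
NCV = dist / dt = 90.48 m/s


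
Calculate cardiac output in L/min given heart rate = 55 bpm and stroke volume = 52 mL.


CO = HR * SV
CO = 55 * 52 / 1000
CO = 2.86 L/min


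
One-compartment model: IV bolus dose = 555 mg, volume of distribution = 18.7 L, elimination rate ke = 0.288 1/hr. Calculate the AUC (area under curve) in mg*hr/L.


C0 = Dose/Vd = 555/18.7 = 29.6791 mg/L
AUC = C0/ke = 29.6791/0.288
AUC = 103.1 mg*hr/L


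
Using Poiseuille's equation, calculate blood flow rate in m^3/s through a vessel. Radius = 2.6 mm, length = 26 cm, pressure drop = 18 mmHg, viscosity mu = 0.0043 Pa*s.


Q = pi*r^4*dP / (8*mu*L)
r = 0.0026 m, L = 0.26 m
dP = 18 mmHg = 2399.796 Pa
Q = 3.8520e-05 m^3/s


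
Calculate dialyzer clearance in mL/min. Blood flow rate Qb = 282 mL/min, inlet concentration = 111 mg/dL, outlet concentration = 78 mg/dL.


K = Qb * (Cb_in - Cb_out) / Cb_in
K = 282 * (111 - 78) / 111
K = 83.84 mL/min


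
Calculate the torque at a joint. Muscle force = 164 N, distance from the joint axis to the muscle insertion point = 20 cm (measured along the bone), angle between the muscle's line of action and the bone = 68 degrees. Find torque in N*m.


Torque = F * d * sin(theta)   (moment arm = d*sin(theta))
d = 20 cm = 0.2 m
Torque = 164 * 0.2 * sin(68)
Torque = 30.41 N*m


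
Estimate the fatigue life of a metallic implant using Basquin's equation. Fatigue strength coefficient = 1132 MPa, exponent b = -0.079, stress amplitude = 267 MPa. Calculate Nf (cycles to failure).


sigma_a = sigma_f' * (2Nf)^b
2Nf = (sigma_a/sigma_f')^(1/b)
2Nf = (267/1132)^(1/-0.079)
2Nf = 87287381
Nf = 4.3644e+07


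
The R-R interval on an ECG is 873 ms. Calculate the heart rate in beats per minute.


HR = 60 / RR_interval(s)
RR = 873 ms = 0.873 s
HR = 60 / 0.873 = 68.73 bpm


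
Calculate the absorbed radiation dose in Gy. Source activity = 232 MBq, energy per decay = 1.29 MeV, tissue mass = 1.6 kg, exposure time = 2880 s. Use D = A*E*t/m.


A = 232 MBq = 2.3200e+08 Bq
E = 1.29 MeV = 2.06658e-13 J
D = A*E*t/m = 2.3200e+08*2.06658e-13*2880/1.6
D = 0.0863 Gy


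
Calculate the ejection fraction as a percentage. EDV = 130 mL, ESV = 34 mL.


SV = EDV - ESV = 130 - 34 = 96 mL
EF = SV/EDV * 100 = 96/130 * 100
EF = 73.85%


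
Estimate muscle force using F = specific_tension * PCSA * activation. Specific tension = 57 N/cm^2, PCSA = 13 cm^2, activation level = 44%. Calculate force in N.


F = sigma * PCSA * activation
F = 57 * 13 * 0.44
F = 326 N


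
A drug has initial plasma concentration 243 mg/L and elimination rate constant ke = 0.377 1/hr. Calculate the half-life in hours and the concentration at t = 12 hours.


t_half = ln(2) / ke = 0.693147 / 0.377 = 1.839 hr
C(t) = C0 * exp(-ke*t) = 243 * exp(-0.377*12)
C(12) = 2.635 mg/L


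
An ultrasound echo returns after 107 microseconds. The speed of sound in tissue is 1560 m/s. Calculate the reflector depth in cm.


depth = c * t / 2
t = 107 us = 1.0700e-04 s
depth = 1560 * 1.0700e-04 / 2
depth = 0.08346 m = 8.346 cm


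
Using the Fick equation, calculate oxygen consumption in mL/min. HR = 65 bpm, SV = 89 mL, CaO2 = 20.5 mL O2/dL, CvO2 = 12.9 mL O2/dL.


CO = HR*SV = 65*89/1000 = 5.785 L/min
a-v O2 diff = 20.5 - 12.9 = 7.6 mL/dL
VO2 = CO * (CaO2-CvO2) * 10 dL/L
VO2 = 5.785 * 7.6 * 10
VO2 = 439.7 mL/min


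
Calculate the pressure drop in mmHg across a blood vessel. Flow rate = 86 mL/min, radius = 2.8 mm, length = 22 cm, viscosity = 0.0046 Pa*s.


dP = 8*mu*L*Q / (pi*r^4)
Q = 86 mL/min = 1.43333e-06 m^3/s
dP = 60.0945 Pa = 60.0945 / 133.322 mmHg = 0.4507 mmHg


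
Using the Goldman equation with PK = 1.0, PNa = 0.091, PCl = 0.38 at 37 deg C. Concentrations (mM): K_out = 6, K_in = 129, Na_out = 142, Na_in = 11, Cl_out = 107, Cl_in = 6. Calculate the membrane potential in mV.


Vm = (RT/F)*ln((PK*Ko + PNa*Nao + PCl*Cli)/(PK*Ki + PNa*Nai + PCl*Clo))
Numer = 21.202, Denom = 170.661
Vm = -55.74 mV


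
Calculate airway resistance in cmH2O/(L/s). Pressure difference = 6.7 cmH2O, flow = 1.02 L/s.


R = dP / flow
R = 6.7 / 1.02
R = 6.569 cmH2O/(L/s)


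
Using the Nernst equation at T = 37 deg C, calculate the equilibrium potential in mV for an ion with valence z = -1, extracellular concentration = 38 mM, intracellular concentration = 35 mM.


E = (RT/(zF)) * ln(C_out/C_in)
T = 37 + 273.15 = 310.15 K
E = (8.314 * 310.15 / (-1 * 96485)) * ln(38/35)
E = -2.198 mV


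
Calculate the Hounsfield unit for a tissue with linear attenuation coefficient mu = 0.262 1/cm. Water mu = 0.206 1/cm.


HU = ((mu_tissue - mu_water) / mu_water) * 1000
HU = ((0.262 - 0.206) / 0.206) * 1000
HU = 271.8


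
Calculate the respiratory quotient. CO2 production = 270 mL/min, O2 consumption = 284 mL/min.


RQ = VCO2 / VO2
RQ = 270 / 284
RQ = 0.9507


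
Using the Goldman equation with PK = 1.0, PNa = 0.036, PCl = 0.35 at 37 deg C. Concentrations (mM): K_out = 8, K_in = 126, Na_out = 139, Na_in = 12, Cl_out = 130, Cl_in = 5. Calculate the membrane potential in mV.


Vm = (RT/F)*ln((PK*Ko + PNa*Nao + PCl*Cli)/(PK*Ki + PNa*Nai + PCl*Clo))
Numer = 14.754, Denom = 171.932
Vm = -65.63 mV


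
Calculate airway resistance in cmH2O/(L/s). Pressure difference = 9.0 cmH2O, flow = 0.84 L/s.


R = dP / flow
R = 9.0 / 0.84
R = 10.71 cmH2O/(L/s)


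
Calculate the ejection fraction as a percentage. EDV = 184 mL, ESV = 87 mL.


SV = EDV - ESV = 184 - 87 = 97 mL
EF = SV/EDV * 100 = 97/184 * 100
EF = 52.72%


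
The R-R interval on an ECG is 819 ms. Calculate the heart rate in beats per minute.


HR = 60 / RR_interval(s)
RR = 819 ms = 0.819 s
HR = 60 / 0.819 = 73.26 bpm


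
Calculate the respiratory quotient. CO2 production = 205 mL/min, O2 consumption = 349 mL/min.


RQ = VCO2 / VO2
RQ = 205 / 349
RQ = 0.5874


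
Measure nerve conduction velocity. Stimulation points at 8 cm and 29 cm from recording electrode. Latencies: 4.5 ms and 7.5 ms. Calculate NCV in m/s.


Distance = (29 - 8) / 100 = 0.21 m
dt = (7.5 - 4.5) / 1000 = 0.003 s
NCV = dist / dt = 70 m/s


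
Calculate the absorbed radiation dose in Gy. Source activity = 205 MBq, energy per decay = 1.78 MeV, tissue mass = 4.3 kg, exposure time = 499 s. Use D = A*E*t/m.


A = 205 MBq = 2.0500e+08 Bq
E = 1.78 MeV = 2.85156e-13 J
D = A*E*t/m = 2.0500e+08*2.85156e-13*499/4.3
D = 0.006784 Gy


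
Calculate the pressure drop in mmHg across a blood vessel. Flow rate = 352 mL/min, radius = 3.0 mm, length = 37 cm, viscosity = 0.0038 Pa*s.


dP = 8*mu*L*Q / (pi*r^4)
Q = 352 mL/min = 5.86667e-06 m^3/s
dP = 259.318 Pa = 259.318 / 133.322 mmHg = 1.945 mmHg


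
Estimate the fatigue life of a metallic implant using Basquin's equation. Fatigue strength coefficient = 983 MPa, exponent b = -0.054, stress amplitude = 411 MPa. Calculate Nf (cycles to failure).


sigma_a = sigma_f' * (2Nf)^b
2Nf = (sigma_a/sigma_f')^(1/b)
2Nf = (411/983)^(1/-0.054)
2Nf = 10308122
Nf = 5.1541e+06


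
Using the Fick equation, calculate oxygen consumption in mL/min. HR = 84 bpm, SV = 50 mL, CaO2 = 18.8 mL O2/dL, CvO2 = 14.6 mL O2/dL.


CO = HR*SV = 84*50/1000 = 4.2 L/min
a-v O2 diff = 18.8 - 14.6 = 4.2 mL/dL
VO2 = CO * (CaO2-CvO2) * 10 dL/L
VO2 = 4.2 * 4.2 * 10
VO2 = 176.4 mL/min


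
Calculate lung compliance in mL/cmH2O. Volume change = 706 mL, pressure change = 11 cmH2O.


C = dV / dP
C = 706 / 11
C = 64.18 mL/cmH2O


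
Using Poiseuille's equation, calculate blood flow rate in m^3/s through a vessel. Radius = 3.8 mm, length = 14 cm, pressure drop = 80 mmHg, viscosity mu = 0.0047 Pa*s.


Q = pi*r^4*dP / (8*mu*L)
r = 0.0038 m, L = 0.14 m
dP = 80 mmHg = 10665.76 Pa
Q = 0.001327 m^3/s


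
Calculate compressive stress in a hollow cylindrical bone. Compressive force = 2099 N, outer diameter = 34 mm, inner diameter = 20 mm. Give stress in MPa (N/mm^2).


A = pi*(r_o^2 - r_i^2)
r_o = 17 mm, r_i = 10 mm
A = 593.761 mm^2
sigma = F/A = 2099 / 593.761
sigma = 3.535 MPa


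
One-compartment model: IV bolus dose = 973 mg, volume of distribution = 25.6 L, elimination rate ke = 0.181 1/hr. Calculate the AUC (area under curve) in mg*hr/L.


C0 = Dose/Vd = 973/25.6 = 38.0078 mg/L
AUC = C0/ke = 38.0078/0.181
AUC = 210 mg*hr/L


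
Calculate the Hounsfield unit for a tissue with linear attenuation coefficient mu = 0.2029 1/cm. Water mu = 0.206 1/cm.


HU = ((mu_tissue - mu_water) / mu_water) * 1000
HU = ((0.2029 - 0.206) / 0.206) * 1000
HU = -15.05


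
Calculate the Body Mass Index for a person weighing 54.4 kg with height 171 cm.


BMI = weight / height^2
height = 171 cm = 1.71 m
BMI = 54.4 / 1.71^2
BMI = 18.6 kg/m^2


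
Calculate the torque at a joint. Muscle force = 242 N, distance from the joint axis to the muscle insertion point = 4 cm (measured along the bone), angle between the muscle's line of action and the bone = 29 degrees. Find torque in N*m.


Torque = F * d * sin(theta)   (moment arm = d*sin(theta))
d = 4 cm = 0.04 m
Torque = 242 * 0.04 * sin(29)
Torque = 4.693 N*m


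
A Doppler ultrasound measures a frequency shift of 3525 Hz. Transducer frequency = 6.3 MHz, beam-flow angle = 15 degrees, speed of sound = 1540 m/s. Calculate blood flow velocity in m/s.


v = fd * c / (2 * f0 * cos(theta))
v = 3525 * 1540 / (2 * 6.3000e+06 * cos(15))
v = 0.446 m/s


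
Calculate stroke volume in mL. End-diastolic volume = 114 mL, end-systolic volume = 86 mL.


SV = EDV - ESV
SV = 114 - 86
SV = 28 mL


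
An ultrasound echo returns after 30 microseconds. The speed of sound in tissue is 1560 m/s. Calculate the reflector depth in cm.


depth = c * t / 2
t = 30 us = 3.0000e-05 s
depth = 1560 * 3.0000e-05 / 2
depth = 0.0234 m = 2.34 cm


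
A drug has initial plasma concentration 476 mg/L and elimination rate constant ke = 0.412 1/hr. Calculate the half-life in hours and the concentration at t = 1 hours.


t_half = ln(2) / ke = 0.693147 / 0.412 = 1.682 hr
C(t) = C0 * exp(-ke*t) = 476 * exp(-0.412*1)
C(1) = 315.3 mg/L


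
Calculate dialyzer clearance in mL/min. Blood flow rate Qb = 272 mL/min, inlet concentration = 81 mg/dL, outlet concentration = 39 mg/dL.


K = Qb * (Cb_in - Cb_out) / Cb_in
K = 272 * (81 - 39) / 81
K = 141 mL/min


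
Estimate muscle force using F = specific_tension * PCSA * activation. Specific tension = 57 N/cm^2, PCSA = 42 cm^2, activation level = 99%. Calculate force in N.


F = sigma * PCSA * activation
F = 57 * 42 * 0.99
F = 2370 N


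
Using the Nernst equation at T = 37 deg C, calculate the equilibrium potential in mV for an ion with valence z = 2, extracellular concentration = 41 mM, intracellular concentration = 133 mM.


E = (RT/(zF)) * ln(C_out/C_in)
T = 37 + 273.15 = 310.15 K
E = (8.314 * 310.15 / (2 * 96485)) * ln(41/133)
E = -15.72 mV


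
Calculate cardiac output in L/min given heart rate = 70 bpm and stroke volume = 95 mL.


CO = HR * SV
CO = 70 * 95 / 1000
CO = 6.65 L/min


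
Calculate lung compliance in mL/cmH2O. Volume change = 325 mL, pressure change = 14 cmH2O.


C = dV / dP
C = 325 / 14
C = 23.21 mL/cmH2O


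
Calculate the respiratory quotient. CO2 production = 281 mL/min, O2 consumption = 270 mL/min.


RQ = VCO2 / VO2
RQ = 281 / 270
RQ = 1.041


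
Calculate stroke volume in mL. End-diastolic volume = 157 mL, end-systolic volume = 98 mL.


SV = EDV - ESV
SV = 157 - 98
SV = 59 mL


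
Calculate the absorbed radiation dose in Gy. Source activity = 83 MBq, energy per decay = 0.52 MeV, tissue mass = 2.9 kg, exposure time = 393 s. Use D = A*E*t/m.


A = 83 MBq = 8.3000e+07 Bq
E = 0.52 MeV = 8.3304e-14 J
D = A*E*t/m = 8.3000e+07*8.3304e-14*393/2.9
D = 9.3700e-04 Gy


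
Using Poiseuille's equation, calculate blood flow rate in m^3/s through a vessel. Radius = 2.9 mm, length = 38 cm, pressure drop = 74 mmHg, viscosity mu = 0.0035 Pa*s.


Q = pi*r^4*dP / (8*mu*L)
r = 0.0029 m, L = 0.38 m
dP = 74 mmHg = 9865.828 Pa
Q = 2.0603e-04 m^3/s


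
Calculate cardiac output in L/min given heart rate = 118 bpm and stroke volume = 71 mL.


CO = HR * SV
CO = 118 * 71 / 1000
CO = 8.378 L/min


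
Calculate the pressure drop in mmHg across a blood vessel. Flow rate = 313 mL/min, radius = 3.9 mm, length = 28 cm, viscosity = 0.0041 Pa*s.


dP = 8*mu*L*Q / (pi*r^4)
Q = 313 mL/min = 5.21667e-06 m^3/s
dP = 65.92 Pa = 65.92 / 133.322 mmHg = 0.4944 mmHg


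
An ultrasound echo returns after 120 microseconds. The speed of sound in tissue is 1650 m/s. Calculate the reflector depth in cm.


depth = c * t / 2
t = 120 us = 1.2000e-04 s
depth = 1650 * 1.2000e-04 / 2
depth = 0.099 m = 9.9 cm


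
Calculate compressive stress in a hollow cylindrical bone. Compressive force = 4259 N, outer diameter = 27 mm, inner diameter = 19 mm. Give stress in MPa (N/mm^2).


A = pi*(r_o^2 - r_i^2)
r_o = 13.5 mm, r_i = 9.5 mm
A = 289.027 mm^2
sigma = F/A = 4259 / 289.027
sigma = 14.74 MPa


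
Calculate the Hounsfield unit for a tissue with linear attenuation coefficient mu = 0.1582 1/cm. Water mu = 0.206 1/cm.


HU = ((mu_tissue - mu_water) / mu_water) * 1000
HU = ((0.1582 - 0.206) / 0.206) * 1000
HU = -232


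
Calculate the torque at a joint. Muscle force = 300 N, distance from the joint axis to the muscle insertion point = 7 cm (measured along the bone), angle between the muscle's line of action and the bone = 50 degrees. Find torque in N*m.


Torque = F * d * sin(theta)   (moment arm = d*sin(theta))
d = 7 cm = 0.07 m
Torque = 300 * 0.07 * sin(50)
Torque = 16.09 N*m


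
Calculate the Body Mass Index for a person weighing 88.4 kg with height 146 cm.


BMI = weight / height^2
height = 146 cm = 1.46 m
BMI = 88.4 / 1.46^2
BMI = 41.47 kg/m^2


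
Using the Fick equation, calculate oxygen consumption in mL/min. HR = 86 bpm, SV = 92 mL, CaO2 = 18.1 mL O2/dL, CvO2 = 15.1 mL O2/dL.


CO = HR*SV = 86*92/1000 = 7.912 L/min
a-v O2 diff = 18.1 - 15.1 = 3 mL/dL
VO2 = CO * (CaO2-CvO2) * 10 dL/L
VO2 = 7.912 * 3 * 10
VO2 = 237.4 mL/min


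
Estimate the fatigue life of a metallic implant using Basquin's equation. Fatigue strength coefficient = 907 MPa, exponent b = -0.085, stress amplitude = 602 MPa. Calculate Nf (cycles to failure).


sigma_a = sigma_f' * (2Nf)^b
2Nf = (sigma_a/sigma_f')^(1/b)
2Nf = (602/907)^(1/-0.085)
2Nf = 124.2352
Nf = 62.12


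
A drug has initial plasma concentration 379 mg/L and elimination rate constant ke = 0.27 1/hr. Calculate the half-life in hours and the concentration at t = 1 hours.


t_half = ln(2) / ke = 0.693147 / 0.27 = 2.567 hr
C(t) = C0 * exp(-ke*t) = 379 * exp(-0.27*1)
C(1) = 289.3 mg/L


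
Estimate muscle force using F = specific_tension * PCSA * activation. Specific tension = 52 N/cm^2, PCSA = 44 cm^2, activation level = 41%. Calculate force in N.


F = sigma * PCSA * activation
F = 52 * 44 * 0.41
F = 938.1 N


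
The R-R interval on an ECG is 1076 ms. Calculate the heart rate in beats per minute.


HR = 60 / RR_interval(s)
RR = 1076 ms = 1.076 s
HR = 60 / 1.076 = 55.76 bpm


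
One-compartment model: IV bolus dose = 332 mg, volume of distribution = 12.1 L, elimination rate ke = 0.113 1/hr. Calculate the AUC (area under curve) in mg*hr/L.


C0 = Dose/Vd = 332/12.1 = 27.438 mg/L
AUC = C0/ke = 27.438/0.113
AUC = 242.8 mg*hr/L


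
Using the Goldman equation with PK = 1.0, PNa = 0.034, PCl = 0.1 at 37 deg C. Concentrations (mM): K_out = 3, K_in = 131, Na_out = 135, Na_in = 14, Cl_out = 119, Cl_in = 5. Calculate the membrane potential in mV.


Vm = (RT/F)*ln((PK*Ko + PNa*Nao + PCl*Cli)/(PK*Ki + PNa*Nai + PCl*Clo))
Numer = 8.09, Denom = 143.376
Vm = -76.83 mV


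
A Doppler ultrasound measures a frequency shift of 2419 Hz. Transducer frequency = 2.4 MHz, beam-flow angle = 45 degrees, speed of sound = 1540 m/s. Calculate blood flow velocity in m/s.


v = fd * c / (2 * f0 * cos(theta))
v = 2419 * 1540 / (2 * 2.4000e+06 * cos(45))
v = 1.098 m/s


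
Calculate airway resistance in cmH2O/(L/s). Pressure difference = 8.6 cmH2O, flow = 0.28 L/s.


R = dP / flow
R = 8.6 / 0.28
R = 30.71 cmH2O/(L/s)


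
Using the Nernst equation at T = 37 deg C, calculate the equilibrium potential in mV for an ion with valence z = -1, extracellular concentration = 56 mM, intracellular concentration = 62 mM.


E = (RT/(zF)) * ln(C_out/C_in)
T = 37 + 273.15 = 310.15 K
E = (8.314 * 310.15 / (-1 * 96485)) * ln(56/62)
E = 2.72 mV


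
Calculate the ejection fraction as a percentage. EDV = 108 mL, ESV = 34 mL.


SV = EDV - ESV = 108 - 34 = 74 mL
EF = SV/EDV * 100 = 74/108 * 100
EF = 68.52%


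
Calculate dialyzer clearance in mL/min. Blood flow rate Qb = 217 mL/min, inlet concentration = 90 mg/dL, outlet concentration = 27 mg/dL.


K = Qb * (Cb_in - Cb_out) / Cb_in
K = 217 * (90 - 27) / 90
K = 151.9 mL/min


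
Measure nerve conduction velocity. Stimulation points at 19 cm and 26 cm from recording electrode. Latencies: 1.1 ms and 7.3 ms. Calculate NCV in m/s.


Distance = (26 - 19) / 100 = 0.07 m
dt = (7.3 - 1.1) / 1000 = 0.0062 s
NCV = dist / dt = 11.29 m/s


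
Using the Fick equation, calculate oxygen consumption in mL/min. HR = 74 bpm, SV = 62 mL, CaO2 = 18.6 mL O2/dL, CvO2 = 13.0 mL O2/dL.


CO = HR*SV = 74*62/1000 = 4.588 L/min
a-v O2 diff = 18.6 - 13.0 = 5.6 mL/dL
VO2 = CO * (CaO2-CvO2) * 10 dL/L
VO2 = 4.588 * 5.6 * 10
VO2 = 256.9 mL/min


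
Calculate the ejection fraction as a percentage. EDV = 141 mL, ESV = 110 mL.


SV = EDV - ESV = 141 - 110 = 31 mL
EF = SV/EDV * 100 = 31/141 * 100
EF = 21.99%


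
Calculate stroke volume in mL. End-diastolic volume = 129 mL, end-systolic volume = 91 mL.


SV = EDV - ESV
SV = 129 - 91
SV = 38 mL


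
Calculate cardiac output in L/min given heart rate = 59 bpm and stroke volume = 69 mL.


CO = HR * SV
CO = 59 * 69 / 1000
CO = 4.071 L/min


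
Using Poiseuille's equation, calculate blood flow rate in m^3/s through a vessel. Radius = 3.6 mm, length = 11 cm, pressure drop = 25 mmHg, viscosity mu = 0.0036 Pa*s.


Q = pi*r^4*dP / (8*mu*L)
r = 0.0036 m, L = 0.11 m
dP = 25 mmHg = 3333.05 Pa
Q = 5.5516e-04 m^3/s


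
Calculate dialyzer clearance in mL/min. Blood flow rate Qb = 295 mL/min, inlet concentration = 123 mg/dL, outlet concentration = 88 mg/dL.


K = Qb * (Cb_in - Cb_out) / Cb_in
K = 295 * (123 - 88) / 123
K = 83.94 mL/min


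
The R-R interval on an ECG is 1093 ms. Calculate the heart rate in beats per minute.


HR = 60 / RR_interval(s)
RR = 1093 ms = 1.093 s
HR = 60 / 1.093 = 54.89 bpm


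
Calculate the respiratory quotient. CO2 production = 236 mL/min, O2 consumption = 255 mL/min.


RQ = VCO2 / VO2
RQ = 236 / 255
RQ = 0.9255


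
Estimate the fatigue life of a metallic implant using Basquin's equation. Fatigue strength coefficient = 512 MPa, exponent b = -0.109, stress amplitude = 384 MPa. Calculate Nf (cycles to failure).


sigma_a = sigma_f' * (2Nf)^b
2Nf = (sigma_a/sigma_f')^(1/b)
2Nf = (384/512)^(1/-0.109)
2Nf = 14.003189
Nf = 7.002
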